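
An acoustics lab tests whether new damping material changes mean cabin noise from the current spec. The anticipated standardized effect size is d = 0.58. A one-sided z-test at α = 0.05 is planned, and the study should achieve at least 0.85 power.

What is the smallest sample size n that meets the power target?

n = 22

Set Φ(δ − 1.645) = 0.85; then δ − 1.645 = Φ⁻¹(0.85) = 1.036, giving δ = 2.681.
δ = d·√n ⇒ n = (δ/d)² = (2.681 / 0.58)² = 21.37.
Rounding up, n = 22.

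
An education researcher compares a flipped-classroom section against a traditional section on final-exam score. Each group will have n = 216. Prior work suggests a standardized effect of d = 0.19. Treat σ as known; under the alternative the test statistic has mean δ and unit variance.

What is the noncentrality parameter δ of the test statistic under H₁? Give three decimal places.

δ = d·√(n/2) = 0.19 × √(216/2) = 1.9745

δ ≈ 1.975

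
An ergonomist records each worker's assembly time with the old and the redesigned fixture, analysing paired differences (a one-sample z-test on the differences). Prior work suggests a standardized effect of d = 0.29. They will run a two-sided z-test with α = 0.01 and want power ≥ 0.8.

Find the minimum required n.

For power 0.8 need Φ(δ − z_{0.005}) = 0.8, so δ = z_{0.005} + z_{0.20} = 2.576 + 0.842 = 3.417.
(For δ > 0 the lower-tail rejection region contributes negligibly to power, so the one-term inversion is standard.)
δ = d·√n ⇒ n = (δ/d)² = (3.417 / 0.29)² = 138.87.
Round up to the next whole unit.

n = 139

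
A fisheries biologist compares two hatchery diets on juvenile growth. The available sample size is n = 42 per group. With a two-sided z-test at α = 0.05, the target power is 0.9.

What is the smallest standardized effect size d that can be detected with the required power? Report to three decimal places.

d ≈ 0.707

Need Φ(δ − 1.960) = 0.9, so δ = 1.960 + 1.282 = 3.242.
(The second rejection-region term Φ(−δ − z_{α/2}) is negligible and dropped.)
δ = d·√(n/2) ⇒ d = δ/√(n/2) = 3.242/√(42/2) = 0.7074.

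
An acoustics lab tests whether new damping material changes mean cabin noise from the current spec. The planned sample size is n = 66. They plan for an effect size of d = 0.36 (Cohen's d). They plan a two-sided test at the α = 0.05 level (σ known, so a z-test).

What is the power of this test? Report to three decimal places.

Noncentrality parameter: δ = d·√n = 0.36 × √66 = 2.9247
Critical value for a two-sided test at α = 0.05: z_{α/2} = 1.960.
Power = Φ(δ − 1.960) + Φ(−δ − 1.960) = Φ(0.965) + Φ(-4.885) = 0.8326 + 0.0000 = 0.8327.

Power ≈ 0.833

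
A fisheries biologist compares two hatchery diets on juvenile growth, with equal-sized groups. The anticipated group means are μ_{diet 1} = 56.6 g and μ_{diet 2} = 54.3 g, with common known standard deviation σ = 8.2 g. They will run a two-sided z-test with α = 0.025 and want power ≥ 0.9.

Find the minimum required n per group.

n = 316 per group

Standardized effect: d = |μ_{diet 1} − μ_{diet 2}| / σ = |56.6 − 54.3| / 8.2 = 0.2805
Set Φ(δ − 2.241) = 0.9; then δ − 2.241 = Φ⁻¹(0.9) = 1.282, giving δ = 3.523.
(For δ > 0 the lower-tail rejection region contributes negligibly to power, so the one-term inversion is standard.)
δ = d·√(n/2) ⇒ n = 2(δ/d)² = 2 × (3.523 / 0.2805)² = 315.51.
Rounding up, n = 316 per group.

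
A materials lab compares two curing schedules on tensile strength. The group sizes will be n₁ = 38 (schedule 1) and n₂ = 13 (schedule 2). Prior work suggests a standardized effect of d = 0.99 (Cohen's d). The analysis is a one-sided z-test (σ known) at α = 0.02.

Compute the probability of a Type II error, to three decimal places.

β ≈ 0.152

Noncentrality parameter: δ = d / √(1/n₁ + 1/n₂) = 0.99 / √(1/38 + 1/13) = 3.0812
One-sided α = 0.02 → critical value z_{0.02} = 2.054.
Power = Φ(δ − 2.054) = Φ(1.027) = 0.8479.
Type II error: β = 1 − power = 1 − 0.8479 = 0.1521.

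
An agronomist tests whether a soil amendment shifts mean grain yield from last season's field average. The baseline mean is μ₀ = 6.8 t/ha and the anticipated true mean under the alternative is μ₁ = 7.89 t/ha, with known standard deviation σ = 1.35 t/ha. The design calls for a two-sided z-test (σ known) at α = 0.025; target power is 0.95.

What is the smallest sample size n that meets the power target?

Standardized effect: d = |μ₁ − μ₀| / σ = |7.89 − 6.8| / 1.35 = 0.8074
For power 0.95 need Φ(δ − z_{0.0125}) = 0.95, so δ = z_{0.0125} + z_{0.05} = 2.241 + 1.645 = 3.886.
(The Φ(−δ − z_{α/2}) term is vanishingly small for δ > 0 and is dropped in the standard sample-size formula.)
δ = d·√n ⇒ n = (δ/d)² = (3.886 / 0.8074)² = 23.17.
Round up to the next whole unit.

n = 24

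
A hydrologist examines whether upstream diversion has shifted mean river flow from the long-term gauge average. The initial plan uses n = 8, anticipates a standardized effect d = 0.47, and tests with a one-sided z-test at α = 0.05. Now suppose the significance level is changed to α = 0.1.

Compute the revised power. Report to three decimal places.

δ = d·√n = 0.47 × √8 = 1.3294 (unchanged). New critical value: z_{0.1} = 1.282.
Revised power = P(Z > 1.282 − δ) = Φ(0.048) = 0.5191.

Power ≈ 0.519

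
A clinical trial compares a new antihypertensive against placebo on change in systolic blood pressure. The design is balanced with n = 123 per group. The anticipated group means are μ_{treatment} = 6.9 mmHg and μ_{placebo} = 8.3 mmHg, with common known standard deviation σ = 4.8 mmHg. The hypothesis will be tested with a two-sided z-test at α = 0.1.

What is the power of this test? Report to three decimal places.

Standardized effect: d = |μ_{treatment} − μ_{placebo}| / σ = |6.9 − 8.3| / 4.8 = 0.2917
Noncentrality parameter: δ = d·√(n/2) = 0.2917 × √(123/2) = 2.2873
Critical value for a two-sided test at α = 0.1: z_{α/2} = 1.645.
Power = Φ(δ − 1.645) + Φ(−δ − 1.645) = Φ(0.642) + Φ(-3.932) = 0.7397 + 0.0000 = 0.7398.

Power ≈ 0.740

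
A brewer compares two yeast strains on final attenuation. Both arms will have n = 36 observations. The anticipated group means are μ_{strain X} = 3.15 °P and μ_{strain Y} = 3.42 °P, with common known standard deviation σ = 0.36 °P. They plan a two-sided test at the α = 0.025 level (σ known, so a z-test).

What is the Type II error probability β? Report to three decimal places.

Standardized effect: d = |μ_{strain X} − μ_{strain Y}| / σ = |3.15 − 3.42| / 0.36 = 0.7500
Noncentrality parameter: δ = d·√(n/2) = 0.7500 × √(36/2) = 3.1820
Two-sided α = 0.025 → critical value z_{0.0125} = 2.241.
Power = Φ(δ − 2.241) + Φ(−δ − 2.241) = Φ(0.941) + Φ(-5.423) = 0.8265 + 0.0000 = 0.8265.
Type II error: β = 1 − power = 1 − 0.8265 = 0.1735.

β ≈ 0.173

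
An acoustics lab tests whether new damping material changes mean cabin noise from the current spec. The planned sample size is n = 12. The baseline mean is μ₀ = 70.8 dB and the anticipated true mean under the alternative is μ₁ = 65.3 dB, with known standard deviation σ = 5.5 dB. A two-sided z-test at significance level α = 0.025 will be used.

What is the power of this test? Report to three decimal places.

Power ≈ 0.889

Standardized effect: d = |μ₁ − μ₀| / σ = |65.3 − 70.8| / 5.5 = 1.0000
Noncentrality parameter: δ = d·√n = 1.0000 × √12 = 3.4641
Two-sided α = 0.025 → critical value z_{0.0125} = 2.241.
Power = Φ(δ − 2.241) + Φ(−δ − 2.241) = Φ(1.223) + Φ(-5.706) = 0.8893 + 0.0000 = 0.8893.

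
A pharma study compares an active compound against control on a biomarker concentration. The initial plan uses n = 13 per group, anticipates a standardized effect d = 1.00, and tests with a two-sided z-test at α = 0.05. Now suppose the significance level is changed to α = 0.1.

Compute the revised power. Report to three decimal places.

δ = d·√(n/2) = 1.00 × √(13/2) = 2.5495 (unchanged). New critical value: z_{0.05} = 1.645.
Revised power = Φ(δ − 1.645) + Φ(−δ − 1.645) = Φ(0.905) + Φ(-4.194) = 0.8172 + 0.0000 = 0.8172.

Power ≈ 0.817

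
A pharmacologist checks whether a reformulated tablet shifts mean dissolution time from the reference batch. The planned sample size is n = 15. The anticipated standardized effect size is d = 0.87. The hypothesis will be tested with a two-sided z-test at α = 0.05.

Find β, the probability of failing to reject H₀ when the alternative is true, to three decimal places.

Noncentrality parameter: δ = d·√n = 0.87 × √15 = 3.3695
Two-sided α = 0.05 → critical value z_{0.025} = 1.960.
Power = Φ(δ − 1.960) + Φ(−δ − 1.960) = Φ(1.410) + Φ(-5.329) = 0.9207 + 0.0000 = 0.9207.
Type II error: β = 1 − power = 1 − 0.9207 = 0.0793.

β ≈ 0.079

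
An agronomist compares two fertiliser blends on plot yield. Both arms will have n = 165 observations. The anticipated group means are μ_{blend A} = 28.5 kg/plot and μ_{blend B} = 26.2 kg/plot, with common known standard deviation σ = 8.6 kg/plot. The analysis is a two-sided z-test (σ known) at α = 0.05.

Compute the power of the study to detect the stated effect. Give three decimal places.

Power ≈ 0.681

Standardized effect: d = |μ_{blend A} − μ_{blend B}| / σ = |28.5 − 26.2| / 8.6 = 0.2674
Noncentrality parameter: δ = d·√(n/2) = 0.2674 × √(165/2) = 2.4292
Two-sided α = 0.05 → critical value z_{0.025} = 1.960.
Power = Φ(δ − 1.960) + Φ(−δ − 1.960) = Φ(0.469) + Φ(-4.389) = 0.6805 + 0.0000 = 0.6805.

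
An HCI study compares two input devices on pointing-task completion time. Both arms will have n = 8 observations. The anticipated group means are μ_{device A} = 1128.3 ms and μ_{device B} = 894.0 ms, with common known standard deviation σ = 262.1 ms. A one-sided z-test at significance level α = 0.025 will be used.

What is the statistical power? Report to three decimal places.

Standardized effect: d = |μ_{device A} − μ_{device B}| / σ = |1128.3 − 894.0| / 262.1 = 0.8939
Noncentrality parameter: δ = d·√(n/2) = 0.8939 × √(8/2) = 1.7879
One-sided α = 0.025 → critical value z_{0.025} = 1.960.
Power = Φ(δ − 1.960) = Φ(-0.172) = 0.4317.

Power ≈ 0.432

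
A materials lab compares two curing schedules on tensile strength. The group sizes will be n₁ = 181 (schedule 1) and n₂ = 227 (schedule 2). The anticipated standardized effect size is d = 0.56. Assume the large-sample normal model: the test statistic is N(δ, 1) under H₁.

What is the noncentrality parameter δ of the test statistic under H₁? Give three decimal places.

δ ≈ 5.620

The noncentrality parameter scales effect size by the design's sample-size factor: δ = d / √(1/n₁ + 1/n₂) = 0.56 / √(1/181 + 1/227) = 5.6197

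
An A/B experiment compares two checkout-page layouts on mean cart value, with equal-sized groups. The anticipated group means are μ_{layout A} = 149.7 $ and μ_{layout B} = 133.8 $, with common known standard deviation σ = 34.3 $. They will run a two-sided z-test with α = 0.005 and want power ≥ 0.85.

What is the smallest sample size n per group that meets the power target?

Standardized effect: d = |μ_{layout A} − μ_{layout B}| / σ = |149.7 − 133.8| / 34.3 = 0.4636
Set Φ(δ − 2.807) = 0.85; then δ − 2.807 = Φ⁻¹(0.85) = 1.036, giving δ = 3.843.
(The Φ(−δ − z_{α/2}) term is vanishingly small for δ > 0 and is dropped in the standard sample-size formula.)
δ = d·√(n/2) ⇒ n = 2(δ/d)² = 2 × (3.843 / 0.4636)² = 137.49.
Rounding up, n = 138 per group.

n = 138 per group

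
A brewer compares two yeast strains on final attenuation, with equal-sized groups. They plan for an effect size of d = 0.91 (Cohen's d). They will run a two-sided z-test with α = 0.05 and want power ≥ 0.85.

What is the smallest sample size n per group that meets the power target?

n = 22 per group

For power 0.85 need Φ(δ − z_{0.025}) = 0.85, so δ = z_{0.025} + z_{0.15} = 1.960 + 1.036 = 2.996.
(Ignoring the negligible lower-tail rejection probability gives the usual closed-form inversion.)
δ = d·√(n/2) ⇒ n = 2(δ/d)² = 2 × (2.996 / 0.91)² = 21.68.
Round up to the next whole unit.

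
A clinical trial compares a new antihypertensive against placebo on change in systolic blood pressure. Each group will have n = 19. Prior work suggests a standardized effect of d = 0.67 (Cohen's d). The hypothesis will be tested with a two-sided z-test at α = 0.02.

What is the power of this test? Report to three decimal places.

Power ≈ 0.397

Noncentrality parameter: δ = d·√(n/2) = 0.67 × √(19/2) = 2.0651
Two-sided α = 0.02 → critical value z_{0.01} = 2.326.
Power = Φ(δ − 2.326) + Φ(−δ − 2.326) = Φ(-0.261) + Φ(-4.391) = 0.3969 + 0.0000 = 0.3969.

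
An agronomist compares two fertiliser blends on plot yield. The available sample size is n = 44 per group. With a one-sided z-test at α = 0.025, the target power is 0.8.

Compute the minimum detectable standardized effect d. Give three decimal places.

d ≈ 0.597

Need Φ(δ − 1.960) = 0.8, so δ = 1.960 + 0.842 = 2.802.
δ = d·√(n/2) ⇒ d = δ/√(n/2) = 2.802/√(44/2) = 0.5973.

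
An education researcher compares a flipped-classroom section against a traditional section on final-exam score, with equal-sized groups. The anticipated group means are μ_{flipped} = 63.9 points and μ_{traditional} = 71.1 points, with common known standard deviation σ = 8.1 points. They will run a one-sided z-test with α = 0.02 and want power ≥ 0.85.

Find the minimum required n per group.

Standardized effect: d = |μ_{flipped} − μ_{traditional}| / σ = |63.9 − 71.1| / 8.1 = 0.8889
For power 0.85 need Φ(δ − z_{0.02}) = 0.85, so δ = z_{0.02} + z_{0.15} = 2.054 + 1.036 = 3.090.
δ = d·√(n/2) ⇒ n = 2(δ/d)² = 2 × (3.090 / 0.8889)² = 24.17.
Round up to the next whole unit.

n = 25 per group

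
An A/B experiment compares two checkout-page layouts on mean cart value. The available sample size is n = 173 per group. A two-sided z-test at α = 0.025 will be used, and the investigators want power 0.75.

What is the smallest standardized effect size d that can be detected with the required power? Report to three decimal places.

Need Φ(δ − 2.241) = 0.75, so δ = 2.241 + 0.674 = 2.916.
(The second rejection-region term Φ(−δ − z_{α/2}) is negligible and dropped.)
δ = d·√(n/2) ⇒ d = δ/√(n/2) = 2.916/√(173/2) = 0.3135.

d ≈ 0.314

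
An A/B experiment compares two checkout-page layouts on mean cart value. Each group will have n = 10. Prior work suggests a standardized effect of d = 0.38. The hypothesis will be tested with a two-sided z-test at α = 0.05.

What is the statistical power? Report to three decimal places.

Noncentrality parameter: δ = d·√(n/2) = 0.38 × √(10/2) = 0.8497
Critical value for a two-sided test at α = 0.05: z_{α/2} = 1.960.
Power = Φ(δ − 1.960) + Φ(−δ − 1.960) = Φ(-1.110) + Φ(-2.810) = 0.1334 + 0.0025 = 0.1359.

Power ≈ 0.136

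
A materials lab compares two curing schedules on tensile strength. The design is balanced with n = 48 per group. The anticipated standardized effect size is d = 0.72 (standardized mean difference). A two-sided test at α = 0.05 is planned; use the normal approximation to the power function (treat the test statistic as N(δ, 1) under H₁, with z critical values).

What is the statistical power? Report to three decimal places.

Noncentrality parameter: δ = d·√(n/2) = 0.72 × √(48/2) = 3.5273
Critical value for a two-sided test at α = 0.05: z_{α/2} = 1.960.
Power = Φ(δ − 1.960) + Φ(−δ − 1.960) = Φ(1.567) + Φ(-5.487) = 0.9415 + 0.0000 = 0.9415.

Power ≈ 0.941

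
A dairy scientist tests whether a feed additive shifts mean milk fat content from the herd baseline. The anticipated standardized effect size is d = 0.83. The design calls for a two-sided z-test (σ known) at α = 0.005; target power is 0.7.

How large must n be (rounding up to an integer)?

For power 0.7 need Φ(δ − z_{0.0025}) = 0.7, so δ = z_{0.0025} + z_{0.30} = 2.807 + 0.524 = 3.331.
(Ignoring the negligible lower-tail rejection probability gives the usual closed-form inversion.)
δ = d·√n ⇒ n = (δ/d)² = (3.331 / 0.83)² = 16.11.
Round up to the next whole unit.

n = 17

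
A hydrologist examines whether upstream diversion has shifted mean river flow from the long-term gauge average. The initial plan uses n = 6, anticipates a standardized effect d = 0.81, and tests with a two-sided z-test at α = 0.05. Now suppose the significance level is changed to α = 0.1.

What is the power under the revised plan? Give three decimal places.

δ = d·√n = 0.81 × √6 = 1.9841 (unchanged). New critical value: z_{0.05} = 1.645.
Revised power = Φ(δ − 1.645) + Φ(−δ − 1.645) = Φ(0.339) + Φ(-3.629) = 0.6328 + 0.0001 = 0.6329.

Power ≈ 0.633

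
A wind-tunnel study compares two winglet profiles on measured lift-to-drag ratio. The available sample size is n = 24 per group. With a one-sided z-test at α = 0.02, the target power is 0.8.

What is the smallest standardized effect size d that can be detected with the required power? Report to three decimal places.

Need Φ(δ − 2.054) = 0.8, so δ = 2.054 + 0.842 = 2.895.
δ = d·√(n/2) ⇒ d = δ/√(n/2) = 2.895/√(24/2) = 0.8358.

d ≈ 0.836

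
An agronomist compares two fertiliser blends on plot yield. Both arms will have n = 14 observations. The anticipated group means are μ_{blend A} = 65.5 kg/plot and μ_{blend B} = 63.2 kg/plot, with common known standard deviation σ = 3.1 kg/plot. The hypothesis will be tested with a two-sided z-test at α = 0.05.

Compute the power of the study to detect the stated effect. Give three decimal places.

Standardized effect: d = |μ_{blend A} − μ_{blend B}| / σ = |65.5 − 63.2| / 3.1 = 0.7419
Noncentrality parameter: δ = d·√(n/2) = 0.7419 × √(14/2) = 1.9630
Critical value for a two-sided test at α = 0.05: z_{α/2} = 1.960.
Power = Φ(δ − 1.960) + Φ(−δ − 1.960) = Φ(0.003) + Φ(-3.923) = 0.5012 + 0.0000 = 0.5012.

Power ≈ 0.501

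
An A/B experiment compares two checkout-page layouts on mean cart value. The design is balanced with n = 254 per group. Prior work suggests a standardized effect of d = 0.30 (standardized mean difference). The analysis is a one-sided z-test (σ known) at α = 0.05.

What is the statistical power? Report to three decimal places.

Power ≈ 0.959

Noncentrality parameter: δ = d·√(n/2) = 0.30 × √(254/2) = 3.3808
Critical value for a one-sided test at α = 0.05: z_α = 1.645.
Power = Φ(δ − 1.645) = Φ(1.736) = 0.9587.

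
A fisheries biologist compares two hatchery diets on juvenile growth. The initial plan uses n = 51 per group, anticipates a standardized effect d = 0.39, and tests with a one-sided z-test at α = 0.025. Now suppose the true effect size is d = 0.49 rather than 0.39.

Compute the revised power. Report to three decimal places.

Power ≈ 0.697

With d = 0.49: δ = d·√(n/2) = 0.49 × √(51/2) = 2.4744. Critical value z_{0.025} = 1.960.
Revised power = P(Z > 1.960 − δ) = Φ(0.514) = 0.6965.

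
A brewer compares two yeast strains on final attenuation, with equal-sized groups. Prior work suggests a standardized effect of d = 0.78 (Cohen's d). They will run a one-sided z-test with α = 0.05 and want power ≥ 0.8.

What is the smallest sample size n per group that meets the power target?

Set Φ(δ − 1.645) = 0.8; then δ − 1.645 = Φ⁻¹(0.8) = 0.842, giving δ = 2.486.
δ = d·√(n/2) ⇒ n = 2(δ/d)² = 2 × (2.486 / 0.78)² = 20.32.
Round up to the next whole unit.

n = 21 per group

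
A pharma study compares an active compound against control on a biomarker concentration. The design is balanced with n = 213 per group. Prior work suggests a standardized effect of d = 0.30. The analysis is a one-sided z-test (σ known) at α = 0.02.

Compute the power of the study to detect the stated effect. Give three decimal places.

Power ≈ 0.851

Noncentrality parameter: δ = d·√(n/2) = 0.30 × √(213/2) = 3.0960
One-sided α = 0.02 → critical value z_{0.02} = 2.054.
Power = P(Z > 2.054 − δ) = Φ(1.042) = 0.8513.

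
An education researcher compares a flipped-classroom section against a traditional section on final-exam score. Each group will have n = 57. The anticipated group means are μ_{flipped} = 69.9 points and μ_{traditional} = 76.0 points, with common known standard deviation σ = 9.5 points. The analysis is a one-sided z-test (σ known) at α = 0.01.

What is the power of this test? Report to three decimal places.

Standardized effect: d = |μ_{flipped} − μ_{traditional}| / σ = |69.9 − 76.0| / 9.5 = 0.6421
Noncentrality parameter: δ = d·√(n/2) = 0.6421 × √(57/2) = 3.4279
Critical value for a one-sided test at α = 0.01: z_α = 2.326.
Power = P(Z > 2.326 − δ) = Φ(1.102) = 0.8647.

Power ≈ 0.865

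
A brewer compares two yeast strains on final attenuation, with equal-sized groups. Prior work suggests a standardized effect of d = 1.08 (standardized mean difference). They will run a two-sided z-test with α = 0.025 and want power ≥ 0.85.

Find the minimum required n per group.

n = 19 per group

For power 0.85 need Φ(δ − z_{0.0125}) = 0.85, so δ = z_{0.0125} + z_{0.15} = 2.241 + 1.036 = 3.278.
(The Φ(−δ − z_{α/2}) term is vanishingly small for δ > 0 and is dropped in the standard sample-size formula.)
δ = d·√(n/2) ⇒ n = 2(δ/d)² = 2 × (3.278 / 1.08)² = 18.42.
Round up to the next whole unit.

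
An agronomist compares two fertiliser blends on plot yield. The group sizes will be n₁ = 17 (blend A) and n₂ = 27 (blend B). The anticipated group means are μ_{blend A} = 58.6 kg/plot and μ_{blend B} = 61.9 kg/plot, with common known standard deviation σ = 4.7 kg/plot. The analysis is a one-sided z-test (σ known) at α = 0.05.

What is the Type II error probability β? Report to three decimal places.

Standardized effect: d = |μ_{blend A} − μ_{blend B}| / σ = |58.6 − 61.9| / 4.7 = 0.7021
Noncentrality parameter: δ = d / √(1/n₁ + 1/n₂) = 0.7021 / √(1/17 + 1/27) = 2.2678
Critical value for a one-sided test at α = 0.05: z_α = 1.645.
Power = Φ(δ − 1.645) = Φ(0.623) = 0.7333.
Type II error: β = 1 − power = 1 − 0.7333 = 0.2667.

β ≈ 0.267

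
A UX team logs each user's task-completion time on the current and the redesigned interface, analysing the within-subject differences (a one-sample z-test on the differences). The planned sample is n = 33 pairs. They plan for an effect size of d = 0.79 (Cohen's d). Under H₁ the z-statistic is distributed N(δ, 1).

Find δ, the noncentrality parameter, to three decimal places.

δ ≈ 4.538

The noncentrality parameter scales effect size by the design's sample-size factor: δ = d·√n = 0.79 × √33 = 4.5382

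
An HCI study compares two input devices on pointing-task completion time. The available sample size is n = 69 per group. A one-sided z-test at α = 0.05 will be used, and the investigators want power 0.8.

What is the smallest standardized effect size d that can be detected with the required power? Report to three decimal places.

d ≈ 0.423

Need Φ(δ − 1.645) = 0.8, so δ = 1.645 + 0.842 = 2.486.
δ = d·√(n/2) ⇒ d = δ/√(n/2) = 2.486/√(69/2) = 0.4233.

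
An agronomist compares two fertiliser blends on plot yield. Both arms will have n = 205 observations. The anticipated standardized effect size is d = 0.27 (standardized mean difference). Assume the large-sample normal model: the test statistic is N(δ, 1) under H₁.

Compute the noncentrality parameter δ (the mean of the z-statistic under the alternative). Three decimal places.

δ ≈ 2.734

δ = d·√(n/2) = 0.27 × √(205/2) = 2.7335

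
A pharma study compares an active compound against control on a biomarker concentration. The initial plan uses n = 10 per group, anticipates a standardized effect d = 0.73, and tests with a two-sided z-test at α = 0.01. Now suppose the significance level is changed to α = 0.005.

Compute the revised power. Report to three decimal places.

δ = d·√(n/2) = 0.73 × √(10/2) = 1.6323 (unchanged). New critical value: z_{0.0025} = 2.807.
Revised power = Φ(δ − 2.807) + Φ(−δ − 2.807) = Φ(-1.175) + Φ(-4.439) = 0.1201 + 0.0000 = 0.1201.

Power ≈ 0.120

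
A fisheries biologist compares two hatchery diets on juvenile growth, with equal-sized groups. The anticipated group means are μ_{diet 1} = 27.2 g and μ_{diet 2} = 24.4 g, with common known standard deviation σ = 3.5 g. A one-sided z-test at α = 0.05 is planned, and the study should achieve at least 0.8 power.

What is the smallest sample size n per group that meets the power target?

n = 20 per group

Standardized effect: d = |μ_{diet 1} − μ_{diet 2}| / σ = |27.2 − 24.4| / 3.5 = 0.8000
Set Φ(δ − 1.645) = 0.8; then δ − 1.645 = Φ⁻¹(0.8) = 0.842, giving δ = 2.486.
δ = d·√(n/2) ⇒ n = 2(δ/d)² = 2 × (2.486 / 0.8000)² = 19.32.
Round up to the next whole unit.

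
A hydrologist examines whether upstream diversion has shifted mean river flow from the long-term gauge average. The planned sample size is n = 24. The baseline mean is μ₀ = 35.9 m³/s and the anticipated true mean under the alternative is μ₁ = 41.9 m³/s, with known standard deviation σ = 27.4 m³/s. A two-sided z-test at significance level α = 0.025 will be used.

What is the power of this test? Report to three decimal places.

Standardized effect: d = |μ₁ − μ₀| / σ = |41.9 − 35.9| / 27.4 = 0.2190
Noncentrality parameter: δ = d·√n = 0.2190 × √24 = 1.0728
Two-sided α = 0.025 → critical value z_{0.0125} = 2.241.
Power = Φ(δ − 2.241) + Φ(−δ − 2.241) = Φ(-1.169) + Φ(-3.314) = 0.1213 + 0.0005 = 0.1217.

Power ≈ 0.122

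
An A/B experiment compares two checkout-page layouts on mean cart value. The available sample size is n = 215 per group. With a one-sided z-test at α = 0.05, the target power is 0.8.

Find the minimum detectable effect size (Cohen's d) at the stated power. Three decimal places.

d ≈ 0.240

Need Φ(δ − 1.645) = 0.8, so δ = 1.645 + 0.842 = 2.486.
δ = d·√(n/2) ⇒ d = δ/√(n/2) = 2.486/√(215/2) = 0.2398.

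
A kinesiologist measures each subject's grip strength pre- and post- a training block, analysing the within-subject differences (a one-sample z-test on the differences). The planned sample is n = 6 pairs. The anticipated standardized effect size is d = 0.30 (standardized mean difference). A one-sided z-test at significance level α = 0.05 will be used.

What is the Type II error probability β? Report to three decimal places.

β ≈ 0.819

Noncentrality parameter: δ = d·√n = 0.30 × √6 = 0.7348
One-sided α = 0.05 → critical value z_{0.05} = 1.645.
Power = Φ(δ − 1.645) = Φ(-0.910) = 0.1814.
Type II error: β = 1 − power = 1 − 0.1814 = 0.8186.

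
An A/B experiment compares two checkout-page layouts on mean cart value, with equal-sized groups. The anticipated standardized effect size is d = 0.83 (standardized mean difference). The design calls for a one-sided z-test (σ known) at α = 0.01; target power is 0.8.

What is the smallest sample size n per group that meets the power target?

n = 30 per group

Set Φ(δ − 2.326) = 0.8; then δ − 2.326 = Φ⁻¹(0.8) = 0.842, giving δ = 3.168.
δ = d·√(n/2) ⇒ n = 2(δ/d)² = 2 × (3.168 / 0.83)² = 29.14.
Rounding up, n = 30 per group.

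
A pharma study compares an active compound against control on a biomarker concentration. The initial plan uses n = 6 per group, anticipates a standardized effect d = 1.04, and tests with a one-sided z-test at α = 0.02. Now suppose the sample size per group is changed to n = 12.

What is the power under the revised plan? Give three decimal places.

With n = 12 per group: δ = d·√(n/2) = 1.04 × √(12/2) = 2.5475. Critical value z_{0.02} = 2.054.
Revised power = Φ(δ − 2.054) = Φ(0.494) = 0.6892.

Power ≈ 0.689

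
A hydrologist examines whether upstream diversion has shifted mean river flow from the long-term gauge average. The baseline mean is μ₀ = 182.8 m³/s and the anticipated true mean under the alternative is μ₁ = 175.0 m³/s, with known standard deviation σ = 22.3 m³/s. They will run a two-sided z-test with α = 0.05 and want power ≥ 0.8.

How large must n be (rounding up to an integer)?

n = 65

Standardized effect: d = |μ₁ − μ₀| / σ = |175.0 − 182.8| / 22.3 = 0.3498
Set Φ(δ − 1.960) = 0.8; then δ − 1.960 = Φ⁻¹(0.8) = 0.842, giving δ = 2.802.
(Ignoring the negligible lower-tail rejection probability gives the usual closed-form inversion.)
δ = d·√n ⇒ n = (δ/d)² = (2.802 / 0.3498)² = 64.15.
Rounding up, n = 65.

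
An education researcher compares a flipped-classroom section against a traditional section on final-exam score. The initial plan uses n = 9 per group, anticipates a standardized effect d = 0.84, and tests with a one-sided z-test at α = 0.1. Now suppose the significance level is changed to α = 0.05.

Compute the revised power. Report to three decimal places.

Power ≈ 0.555

δ = d·√(n/2) = 0.84 × √(9/2) = 1.7819 (unchanged). New critical value: z_{0.05} = 1.645.
Revised power = Φ(δ − 1.645) = Φ(0.137) = 0.5545.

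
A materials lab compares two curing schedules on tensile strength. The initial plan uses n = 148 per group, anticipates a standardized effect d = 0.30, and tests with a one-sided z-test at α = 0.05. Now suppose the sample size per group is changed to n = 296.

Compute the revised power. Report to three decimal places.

With n = 296 per group: δ = d·√(n/2) = 0.30 × √(296/2) = 3.6497. Critical value z_{0.05} = 1.645.
Revised power = Φ(δ − 1.645) = Φ(2.005) = 0.9775.

Power ≈ 0.978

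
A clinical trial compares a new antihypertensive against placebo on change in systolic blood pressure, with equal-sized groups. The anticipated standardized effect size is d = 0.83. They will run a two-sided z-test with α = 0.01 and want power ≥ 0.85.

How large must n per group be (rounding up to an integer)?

n = 38 per group

Set Φ(δ − 2.576) = 0.85; then δ − 2.576 = Φ⁻¹(0.85) = 1.036, giving δ = 3.612.
(For δ > 0 the lower-tail rejection region contributes negligibly to power, so the one-term inversion is standard.)
δ = d·√(n/2) ⇒ n = 2(δ/d)² = 2 × (3.612 / 0.83)² = 37.88.
Round up to the next whole unit.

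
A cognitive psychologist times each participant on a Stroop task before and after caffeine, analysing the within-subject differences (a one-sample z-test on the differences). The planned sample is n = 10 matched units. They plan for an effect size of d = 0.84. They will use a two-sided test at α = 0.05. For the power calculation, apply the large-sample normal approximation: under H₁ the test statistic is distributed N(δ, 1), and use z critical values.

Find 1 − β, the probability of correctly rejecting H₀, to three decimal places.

Noncentrality parameter: δ = d·√n = 0.84 × √10 = 2.6563
Two-sided α = 0.05 → critical value z_{0.025} = 1.960.
Power = Φ(δ − 1.960) + Φ(−δ − 1.960) = Φ(0.696) + Φ(-4.616) = 0.7569 + 0.0000 = 0.7569.

Power ≈ 0.757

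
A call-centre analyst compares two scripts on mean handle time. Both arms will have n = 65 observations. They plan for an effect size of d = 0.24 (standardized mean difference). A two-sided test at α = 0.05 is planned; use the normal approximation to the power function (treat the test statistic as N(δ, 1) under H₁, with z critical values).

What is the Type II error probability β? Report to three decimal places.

β ≈ 0.723

Noncentrality parameter: δ = d·√(n/2) = 0.24 × √(65/2) = 1.3682
Critical value for a two-sided test at α = 0.05: z_{α/2} = 1.960.
Power = Φ(δ − 1.960) + Φ(−δ − 1.960) = Φ(-0.592) + Φ(-3.328) = 0.2770 + 0.0004 = 0.2774.
Type II error: β = 1 − power = 1 − 0.2774 = 0.7226.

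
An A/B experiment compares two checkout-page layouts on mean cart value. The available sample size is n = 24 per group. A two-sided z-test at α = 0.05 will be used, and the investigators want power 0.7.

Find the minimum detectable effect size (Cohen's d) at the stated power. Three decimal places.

Required noncentrality: δ = z_{0.025} + z_{0.30} = 1.960 + 0.524 = 2.484.
(The second rejection-region term Φ(−δ − z_{α/2}) is negligible and dropped.)
δ = d·√(n/2) ⇒ d = δ/√(n/2) = 2.484/√(24/2) = 0.7172.

d ≈ 0.717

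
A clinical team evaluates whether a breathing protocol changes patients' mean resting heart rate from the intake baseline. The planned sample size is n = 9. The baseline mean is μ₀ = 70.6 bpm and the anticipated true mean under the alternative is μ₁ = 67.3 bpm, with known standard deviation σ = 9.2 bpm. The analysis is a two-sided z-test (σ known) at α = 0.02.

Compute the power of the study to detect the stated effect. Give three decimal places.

Standardized effect: d = |μ₁ − μ₀| / σ = |67.3 − 70.6| / 9.2 = 0.3587
Noncentrality parameter: δ = d·√n = 0.3587 × √9 = 1.0761
Critical value for a two-sided test at α = 0.02: z_{α/2} = 2.326.
Power = Φ(δ − 2.326) + Φ(−δ − 2.326) = Φ(-1.250) + Φ(-3.402) = 0.1056 + 0.0003 = 0.1059.

Power ≈ 0.106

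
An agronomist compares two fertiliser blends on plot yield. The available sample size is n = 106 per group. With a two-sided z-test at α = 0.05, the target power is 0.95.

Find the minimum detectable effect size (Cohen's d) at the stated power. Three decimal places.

d ≈ 0.495

Required noncentrality: δ = z_{0.025} + z_{0.05} = 1.960 + 1.645 = 3.605.
(Lower-tail contribution to power is negligible for δ > 0.)
δ = d·√(n/2) ⇒ d = δ/√(n/2) = 3.605/√(106/2) = 0.4952.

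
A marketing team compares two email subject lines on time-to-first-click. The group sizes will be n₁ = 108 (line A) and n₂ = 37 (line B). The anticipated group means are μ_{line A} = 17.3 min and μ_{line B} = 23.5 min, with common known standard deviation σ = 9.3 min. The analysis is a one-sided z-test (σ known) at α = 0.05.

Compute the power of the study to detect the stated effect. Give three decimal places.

Standardized effect: d = |μ_{line A} − μ_{line B}| / σ = |17.3 − 23.5| / 9.3 = 0.6667
Noncentrality parameter: δ = d / √(1/n₁ + 1/n₂) = 0.6667 / √(1/108 + 1/37) = 3.4998
Critical value for a one-sided test at α = 0.05: z_α = 1.645.
Power = Φ(δ − 1.645) = Φ(1.855) = 0.9682.

Power ≈ 0.968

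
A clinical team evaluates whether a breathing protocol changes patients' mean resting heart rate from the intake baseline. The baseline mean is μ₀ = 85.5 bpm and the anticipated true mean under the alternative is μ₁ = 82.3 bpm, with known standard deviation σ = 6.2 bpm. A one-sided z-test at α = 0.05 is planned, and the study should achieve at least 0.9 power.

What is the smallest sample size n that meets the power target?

n = 33

Standardized effect: d = |μ₁ − μ₀| / σ = |82.3 − 85.5| / 6.2 = 0.5161
For power 0.9 need Φ(δ − z_{0.05}) = 0.9, so δ = z_{0.05} + z_{0.10} = 1.645 + 1.282 = 2.926.
δ = d·√n ⇒ n = (δ/d)² = (2.926 / 0.5161)² = 32.15.
Round up to the next whole unit.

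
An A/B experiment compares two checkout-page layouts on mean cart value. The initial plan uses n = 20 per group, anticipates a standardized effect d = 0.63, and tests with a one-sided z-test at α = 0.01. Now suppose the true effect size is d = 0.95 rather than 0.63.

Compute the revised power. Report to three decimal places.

Power ≈ 0.751

With d = 0.95: δ = d·√(n/2) = 0.95 × √(20/2) = 3.0042. Critical value z_{0.01} = 2.326.
Revised power = P(Z > 2.326 − δ) = Φ(0.678) = 0.7511.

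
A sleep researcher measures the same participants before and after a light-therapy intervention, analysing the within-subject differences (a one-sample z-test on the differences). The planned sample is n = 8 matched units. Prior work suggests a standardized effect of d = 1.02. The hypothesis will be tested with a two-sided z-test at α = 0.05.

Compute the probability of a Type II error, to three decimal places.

β ≈ 0.177

Noncentrality parameter: δ = d·√n = 1.02 × √8 = 2.8850
Two-sided α = 0.05 → critical value z_{0.025} = 1.960.
Power = Φ(δ − 1.960) + Φ(−δ − 1.960) = Φ(0.925) + Φ(-4.845) = 0.8225 + 0.0000 = 0.8225.
Type II error: β = 1 − power = 1 − 0.8225 = 0.1775.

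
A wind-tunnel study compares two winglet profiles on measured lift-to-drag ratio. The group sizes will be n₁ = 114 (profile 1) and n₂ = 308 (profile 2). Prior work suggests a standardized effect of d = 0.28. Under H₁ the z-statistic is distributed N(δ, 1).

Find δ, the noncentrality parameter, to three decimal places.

δ ≈ 2.554

The noncentrality parameter scales effect size by the design's sample-size factor: δ = d / √(1/n₁ + 1/n₂) = 0.28 / √(1/114 + 1/308) = 2.5541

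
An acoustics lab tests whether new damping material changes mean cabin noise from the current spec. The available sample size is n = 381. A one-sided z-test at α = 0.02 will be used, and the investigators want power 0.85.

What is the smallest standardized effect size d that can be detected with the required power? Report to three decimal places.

Need Φ(δ − 2.054) = 0.85, so δ = 2.054 + 1.036 = 3.090.
δ = d·√n ⇒ d = δ/√n = 3.090/√381 = 0.1583.

d ≈ 0.158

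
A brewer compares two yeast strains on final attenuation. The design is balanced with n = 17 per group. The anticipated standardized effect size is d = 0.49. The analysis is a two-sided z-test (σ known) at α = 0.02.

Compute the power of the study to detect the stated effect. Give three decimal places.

Noncentrality parameter: δ = d·√(n/2) = 0.49 × √(17/2) = 1.4286
Two-sided α = 0.02 → critical value z_{0.01} = 2.326.
Power = Φ(δ − 2.326) + Φ(−δ − 2.326) = Φ(-0.898) + Φ(-3.755) = 0.1847 + 0.0001 = 0.1847.

Power ≈ 0.185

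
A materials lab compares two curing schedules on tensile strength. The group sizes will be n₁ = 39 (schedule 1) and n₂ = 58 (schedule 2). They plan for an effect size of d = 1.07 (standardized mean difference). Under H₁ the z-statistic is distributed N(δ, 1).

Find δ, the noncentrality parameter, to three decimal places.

δ = d / √(1/n₁ + 1/n₂) = 1.07 / √(1/39 + 1/58) = 5.1671

δ ≈ 5.167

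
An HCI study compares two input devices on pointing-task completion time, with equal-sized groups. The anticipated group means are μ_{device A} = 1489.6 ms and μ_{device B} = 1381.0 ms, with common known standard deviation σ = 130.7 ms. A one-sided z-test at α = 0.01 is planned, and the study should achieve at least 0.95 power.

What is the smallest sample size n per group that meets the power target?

Standardized effect: d = |μ_{device A} − μ_{device B}| / σ = |1489.6 − 1381.0| / 130.7 = 0.8309
For power 0.95 need Φ(δ − z_{0.01}) = 0.95, so δ = z_{0.01} + z_{0.05} = 2.326 + 1.645 = 3.971.
δ = d·√(n/2) ⇒ n = 2(δ/d)² = 2 × (3.971 / 0.8309)² = 45.68.
Round up to the next whole unit.

n = 46 per group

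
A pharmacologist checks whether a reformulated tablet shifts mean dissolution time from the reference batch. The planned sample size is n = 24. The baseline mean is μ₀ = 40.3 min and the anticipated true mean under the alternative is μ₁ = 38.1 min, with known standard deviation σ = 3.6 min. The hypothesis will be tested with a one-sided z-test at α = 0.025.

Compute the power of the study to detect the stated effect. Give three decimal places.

Standardized effect: d = |μ₁ − μ₀| / σ = |38.1 − 40.3| / 3.6 = 0.6111
Noncentrality parameter: δ = d·√n = 0.6111 × √24 = 2.9938
Critical value for a one-sided test at α = 0.025: z_α = 1.960.
Power = Φ(δ − 1.960) = Φ(1.034) = 0.8494.

Power ≈ 0.849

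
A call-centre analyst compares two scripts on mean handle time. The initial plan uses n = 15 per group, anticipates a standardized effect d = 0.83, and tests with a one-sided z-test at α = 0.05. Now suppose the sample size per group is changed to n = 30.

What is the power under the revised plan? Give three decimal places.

With n = 30 per group: δ = d·√(n/2) = 0.83 × √(30/2) = 3.2146. Critical value z_{0.05} = 1.645.
Revised power = P(Z > 1.645 − δ) = Φ(1.570) = 0.9418.

Power ≈ 0.942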